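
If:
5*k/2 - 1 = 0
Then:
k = 2/5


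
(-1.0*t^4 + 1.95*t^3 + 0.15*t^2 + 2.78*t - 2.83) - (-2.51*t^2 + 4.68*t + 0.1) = -1.0*t^4 + 1.95*t^3 + 2.66*t^2 - 1.9*t - 2.93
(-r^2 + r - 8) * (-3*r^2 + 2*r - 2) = 3*r^4 - 5*r^3 + 28*r^2 - 18*r + 16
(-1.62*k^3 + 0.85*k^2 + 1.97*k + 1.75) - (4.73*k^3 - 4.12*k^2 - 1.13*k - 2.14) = -6.35*k^3 + 4.97*k^2 + 3.1*k + 3.89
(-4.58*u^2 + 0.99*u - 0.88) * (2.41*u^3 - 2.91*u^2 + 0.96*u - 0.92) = -11.0378*u^5 + 15.7137*u^4 - 9.3985*u^3 + 7.7248*u^2 - 1.7556*u + 0.8096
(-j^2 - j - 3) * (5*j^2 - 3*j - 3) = -5*j^4 - 2*j^3 - 9*j^2 + 12*j + 9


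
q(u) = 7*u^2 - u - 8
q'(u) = 14*u - 1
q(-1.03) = 0.46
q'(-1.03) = -15.42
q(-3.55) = 83.77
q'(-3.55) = -50.70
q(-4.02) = 109.14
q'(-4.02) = -57.28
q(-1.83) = 17.27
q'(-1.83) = -26.62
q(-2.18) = 27.45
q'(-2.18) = -31.52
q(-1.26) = 4.37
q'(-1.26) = -18.64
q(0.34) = -7.53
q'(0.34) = 3.76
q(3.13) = 57.45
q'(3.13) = 42.82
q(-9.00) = 568.00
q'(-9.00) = -127.00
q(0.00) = -8.00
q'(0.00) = -1.00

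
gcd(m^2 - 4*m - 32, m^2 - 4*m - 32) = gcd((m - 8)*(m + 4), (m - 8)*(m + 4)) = m^2 - 4*m - 32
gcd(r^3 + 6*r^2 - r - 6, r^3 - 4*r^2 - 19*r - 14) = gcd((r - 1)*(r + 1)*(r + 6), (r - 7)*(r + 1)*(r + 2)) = r + 1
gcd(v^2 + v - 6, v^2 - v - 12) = v + 3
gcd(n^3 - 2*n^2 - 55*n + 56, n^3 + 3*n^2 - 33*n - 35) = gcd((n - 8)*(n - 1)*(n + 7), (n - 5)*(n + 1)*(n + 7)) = n + 7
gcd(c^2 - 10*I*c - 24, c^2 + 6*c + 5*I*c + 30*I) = 1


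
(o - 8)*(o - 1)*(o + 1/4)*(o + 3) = o^4 - 23*o^3/4 - 41*o^2/2 + 77*o/4 + 6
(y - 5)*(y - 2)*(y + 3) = y^3 - 4*y^2 - 11*y + 30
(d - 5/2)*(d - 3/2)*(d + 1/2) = d^3 - 7*d^2/2 + 7*d/4 + 15/8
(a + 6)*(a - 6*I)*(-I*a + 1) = -I*a^3 - 5*a^2 - 6*I*a^2 - 30*a - 6*I*a - 36*I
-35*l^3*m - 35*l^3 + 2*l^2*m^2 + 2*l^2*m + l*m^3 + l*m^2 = (-5*l + m)*(7*l + m)*(l*m + l)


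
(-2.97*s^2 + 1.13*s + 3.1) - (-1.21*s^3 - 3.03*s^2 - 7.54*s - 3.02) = 1.21*s^3 + 0.0599999999999996*s^2 + 8.67*s + 6.12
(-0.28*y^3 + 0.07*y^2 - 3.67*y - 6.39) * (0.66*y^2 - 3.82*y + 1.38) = -0.1848*y^5 + 1.1158*y^4 - 3.076*y^3 + 9.8986*y^2 + 19.3452*y - 8.8182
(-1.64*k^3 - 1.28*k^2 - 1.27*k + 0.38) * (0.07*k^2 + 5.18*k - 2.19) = -0.1148*k^5 - 8.5848*k^4 - 3.1277*k^3 - 3.7488*k^2 + 4.7497*k - 0.8322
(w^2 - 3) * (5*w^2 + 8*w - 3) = 5*w^4 + 8*w^3 - 18*w^2 - 24*w + 9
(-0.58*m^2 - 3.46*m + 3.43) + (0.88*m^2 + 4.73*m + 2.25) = 0.3*m^2 + 1.27*m + 5.68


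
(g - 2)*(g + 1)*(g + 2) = g^3 + g^2 - 4*g - 4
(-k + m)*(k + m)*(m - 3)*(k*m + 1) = -k^3*m^2 + 3*k^3*m - k^2*m + 3*k^2 + k*m^4 - 3*k*m^3 + m^3 - 3*m^2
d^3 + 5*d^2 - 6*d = d*(d - 1)*(d + 6)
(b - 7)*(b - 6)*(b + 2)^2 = b^4 - 9*b^3 - 6*b^2 + 116*b + 168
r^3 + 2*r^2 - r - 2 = (r - 1)*(r + 1)*(r + 2)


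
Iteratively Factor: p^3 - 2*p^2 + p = (p - 1)*(p^2 - p) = (p - 1)^2*(p)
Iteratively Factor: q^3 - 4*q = (q - 2)*(q^2 + 2*q) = (q - 2)*(q + 2)*(q)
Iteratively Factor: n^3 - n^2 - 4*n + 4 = (n + 2)*(n^2 - 3*n + 2) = (n - 2)*(n + 2)*(n - 1)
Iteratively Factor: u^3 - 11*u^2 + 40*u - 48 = (u - 3)*(u^2 - 8*u + 16) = (u - 4)*(u - 3)*(u - 4)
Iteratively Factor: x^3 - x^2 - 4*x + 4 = (x - 1)*(x^2 - 4) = (x - 2)*(x - 1)*(x + 2)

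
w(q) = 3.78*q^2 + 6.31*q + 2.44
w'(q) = 7.56*q + 6.31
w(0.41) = 5.66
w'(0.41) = 9.41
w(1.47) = 19.88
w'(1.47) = 17.42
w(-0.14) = 1.63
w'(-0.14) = 5.25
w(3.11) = 58.62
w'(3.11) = 29.82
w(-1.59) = 1.96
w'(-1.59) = -5.71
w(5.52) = 152.45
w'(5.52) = 48.04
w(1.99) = 29.97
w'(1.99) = 21.35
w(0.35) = 5.11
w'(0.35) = 8.96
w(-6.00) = 100.66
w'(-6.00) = -39.05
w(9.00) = 365.41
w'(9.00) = 74.35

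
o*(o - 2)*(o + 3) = o^3 + o^2 - 6*o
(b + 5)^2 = b^2 + 10*b + 25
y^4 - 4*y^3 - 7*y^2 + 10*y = y*(y - 5)*(y - 1)*(y + 2)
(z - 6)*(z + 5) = z^2 - z - 30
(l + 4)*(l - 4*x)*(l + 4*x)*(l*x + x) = l^4*x + 5*l^3*x - 16*l^2*x^3 + 4*l^2*x - 80*l*x^3 - 64*x^3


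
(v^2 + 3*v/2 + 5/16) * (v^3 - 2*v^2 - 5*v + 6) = v^5 - v^4/2 - 123*v^3/16 - 17*v^2/8 + 119*v/16 + 15/8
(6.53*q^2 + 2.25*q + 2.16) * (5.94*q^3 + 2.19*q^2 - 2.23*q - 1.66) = 38.7882*q^5 + 27.6657*q^4 + 3.196*q^3 - 11.1269*q^2 - 8.5518*q - 3.5856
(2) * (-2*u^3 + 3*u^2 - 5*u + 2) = -4*u^3 + 6*u^2 - 10*u + 4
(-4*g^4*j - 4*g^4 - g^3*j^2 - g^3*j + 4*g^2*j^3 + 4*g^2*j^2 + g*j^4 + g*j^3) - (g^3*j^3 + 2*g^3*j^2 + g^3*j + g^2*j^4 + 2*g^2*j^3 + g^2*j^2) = -4*g^4*j - 4*g^4 - g^3*j^3 - 3*g^3*j^2 - 2*g^3*j - g^2*j^4 + 2*g^2*j^3 + 3*g^2*j^2 + g*j^4 + g*j^3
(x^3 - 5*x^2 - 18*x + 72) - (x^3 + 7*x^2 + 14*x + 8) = -12*x^2 - 32*x + 64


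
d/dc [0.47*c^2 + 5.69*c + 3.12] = 0.94*c + 5.69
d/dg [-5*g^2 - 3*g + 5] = -10*g - 3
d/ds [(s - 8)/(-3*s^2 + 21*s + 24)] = 1/(3*(s^2 + 2*s + 1))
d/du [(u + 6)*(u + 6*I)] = 2*u + 6 + 6*I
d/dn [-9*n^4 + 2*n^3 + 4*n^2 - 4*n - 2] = -36*n^3 + 6*n^2 + 8*n - 4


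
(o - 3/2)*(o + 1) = o^2 - o/2 - 3/2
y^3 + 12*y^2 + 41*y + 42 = (y + 2)*(y + 3)*(y + 7)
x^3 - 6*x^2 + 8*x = x*(x - 4)*(x - 2)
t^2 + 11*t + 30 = (t + 5)*(t + 6)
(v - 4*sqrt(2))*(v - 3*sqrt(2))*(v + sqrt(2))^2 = v^4 - 5*sqrt(2)*v^3 - 2*v^2 + 34*sqrt(2)*v + 48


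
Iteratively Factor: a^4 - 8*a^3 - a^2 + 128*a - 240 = (a + 4)*(a^3 - 12*a^2 + 47*a - 60) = (a - 4)*(a + 4)*(a^2 - 8*a + 15) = (a - 4)*(a - 3)*(a + 4)*(a - 5)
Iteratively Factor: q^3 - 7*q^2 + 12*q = (q)*(q^2 - 7*q + 12) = q*(q - 3)*(q - 4)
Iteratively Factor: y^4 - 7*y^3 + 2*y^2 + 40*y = (y - 4)*(y^3 - 3*y^2 - 10*y) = y*(y - 4)*(y^2 - 3*y - 10) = y*(y - 4)*(y + 2)*(y - 5)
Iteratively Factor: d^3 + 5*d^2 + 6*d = (d)*(d^2 + 5*d + 6) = d*(d + 2)*(d + 3)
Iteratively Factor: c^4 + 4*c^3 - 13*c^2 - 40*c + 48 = (c - 3)*(c^3 + 7*c^2 + 8*c - 16) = (c - 3)*(c + 4)*(c^2 + 3*c - 4) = (c - 3)*(c + 4)^2*(c - 1)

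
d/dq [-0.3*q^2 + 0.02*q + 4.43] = 0.02 - 0.6*q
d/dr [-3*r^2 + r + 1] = 1 - 6*r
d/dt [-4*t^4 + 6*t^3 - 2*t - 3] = -16*t^3 + 18*t^2 - 2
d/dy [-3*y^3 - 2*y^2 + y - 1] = -9*y^2 - 4*y + 1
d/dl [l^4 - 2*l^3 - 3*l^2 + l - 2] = 4*l^3 - 6*l^2 - 6*l + 1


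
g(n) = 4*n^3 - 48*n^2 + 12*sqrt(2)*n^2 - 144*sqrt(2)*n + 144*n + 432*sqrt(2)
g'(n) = 12*n^2 - 96*n + 24*sqrt(2)*n - 144*sqrt(2) + 144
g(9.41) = 635.02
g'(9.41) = 418.96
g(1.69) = 440.82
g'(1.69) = -130.25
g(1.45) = 471.41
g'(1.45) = -124.40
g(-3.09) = 380.96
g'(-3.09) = 246.69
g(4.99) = 37.67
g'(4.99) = -70.52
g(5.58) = 6.93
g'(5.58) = -32.30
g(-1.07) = 634.34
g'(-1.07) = 20.50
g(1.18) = 503.92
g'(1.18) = -116.17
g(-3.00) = 402.62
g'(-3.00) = 234.53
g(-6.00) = -1012.24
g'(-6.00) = 744.71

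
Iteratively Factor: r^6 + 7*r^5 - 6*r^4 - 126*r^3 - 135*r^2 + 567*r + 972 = (r - 3)*(r^5 + 10*r^4 + 24*r^3 - 54*r^2 - 297*r - 324) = (r - 3)*(r + 3)*(r^4 + 7*r^3 + 3*r^2 - 63*r - 108) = (r - 3)*(r + 3)^2*(r^3 + 4*r^2 - 9*r - 36) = (r - 3)^2*(r + 3)^2*(r^2 + 7*r + 12) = (r - 3)^2*(r + 3)^3*(r + 4)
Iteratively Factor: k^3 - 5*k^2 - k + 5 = (k + 1)*(k^2 - 6*k + 5) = (k - 5)*(k + 1)*(k - 1)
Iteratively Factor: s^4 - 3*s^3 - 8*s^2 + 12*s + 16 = (s + 1)*(s^3 - 4*s^2 - 4*s + 16) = (s - 4)*(s + 1)*(s^2 - 4) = (s - 4)*(s - 2)*(s + 1)*(s + 2)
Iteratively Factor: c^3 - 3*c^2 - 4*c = (c + 1)*(c^2 - 4*c) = c*(c + 1)*(c - 4)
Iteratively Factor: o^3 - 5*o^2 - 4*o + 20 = (o - 5)*(o^2 - 4) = (o - 5)*(o + 2)*(o - 2)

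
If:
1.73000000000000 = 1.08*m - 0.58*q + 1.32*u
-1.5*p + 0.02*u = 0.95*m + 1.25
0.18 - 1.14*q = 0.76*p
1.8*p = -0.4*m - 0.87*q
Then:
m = -2.23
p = 0.62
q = -0.25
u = 3.02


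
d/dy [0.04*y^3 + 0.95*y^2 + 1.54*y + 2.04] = 0.12*y^2 + 1.9*y + 1.54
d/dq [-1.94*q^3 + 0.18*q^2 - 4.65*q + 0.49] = -5.82*q^2 + 0.36*q - 4.65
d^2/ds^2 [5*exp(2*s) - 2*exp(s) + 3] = (20*exp(s) - 2)*exp(s)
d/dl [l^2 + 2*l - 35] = 2*l + 2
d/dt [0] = 0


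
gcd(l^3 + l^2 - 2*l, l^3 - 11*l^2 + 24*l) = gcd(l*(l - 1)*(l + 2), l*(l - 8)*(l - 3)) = l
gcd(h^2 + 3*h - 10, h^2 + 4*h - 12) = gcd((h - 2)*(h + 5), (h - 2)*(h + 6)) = h - 2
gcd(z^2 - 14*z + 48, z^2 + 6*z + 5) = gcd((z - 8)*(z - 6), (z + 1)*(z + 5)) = 1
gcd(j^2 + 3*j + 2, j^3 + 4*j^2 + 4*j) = j + 2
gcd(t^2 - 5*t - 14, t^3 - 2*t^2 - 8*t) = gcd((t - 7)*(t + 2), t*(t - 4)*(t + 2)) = t + 2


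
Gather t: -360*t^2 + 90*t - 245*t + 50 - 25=-360*t^2 - 155*t + 25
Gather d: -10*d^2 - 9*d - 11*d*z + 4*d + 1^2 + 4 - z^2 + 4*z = -10*d^2 + d*(-11*z - 5) - z^2 + 4*z + 5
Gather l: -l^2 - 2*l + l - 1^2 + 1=-l^2 - l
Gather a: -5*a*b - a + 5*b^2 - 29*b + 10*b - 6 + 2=a*(-5*b - 1) + 5*b^2 - 19*b - 4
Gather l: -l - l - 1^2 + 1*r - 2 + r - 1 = -2*l + 2*r - 4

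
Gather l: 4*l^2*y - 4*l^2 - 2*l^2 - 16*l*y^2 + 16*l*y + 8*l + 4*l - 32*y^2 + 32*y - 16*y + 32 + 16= l^2*(4*y - 6) + l*(-16*y^2 + 16*y + 12) - 32*y^2 + 16*y + 48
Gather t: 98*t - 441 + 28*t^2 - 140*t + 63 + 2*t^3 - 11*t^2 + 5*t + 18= 2*t^3 + 17*t^2 - 37*t - 360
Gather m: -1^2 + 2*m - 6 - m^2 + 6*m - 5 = -m^2 + 8*m - 12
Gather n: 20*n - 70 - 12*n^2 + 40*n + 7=-12*n^2 + 60*n - 63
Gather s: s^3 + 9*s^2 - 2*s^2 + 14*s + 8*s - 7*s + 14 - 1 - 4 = s^3 + 7*s^2 + 15*s + 9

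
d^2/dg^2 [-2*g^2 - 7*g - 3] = -4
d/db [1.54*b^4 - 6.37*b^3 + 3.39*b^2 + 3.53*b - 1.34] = 6.16*b^3 - 19.11*b^2 + 6.78*b + 3.53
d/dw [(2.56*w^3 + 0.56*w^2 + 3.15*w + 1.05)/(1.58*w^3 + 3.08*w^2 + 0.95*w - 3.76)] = (-1.77635683940025e-15*w^5 + 7.0*w^4 - 5.09*w^3 - 43.0238*w^2 - 10.6792*w - 12.8415)/(2.4964*w^6 + 9.7328*w^5 + 12.4884*w^4 - 6.0296*w^3 - 22.2591*w^2 - 7.144*w + 14.1376)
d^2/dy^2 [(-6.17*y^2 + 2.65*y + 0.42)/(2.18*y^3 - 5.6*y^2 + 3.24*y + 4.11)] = (-58.644616*y^6 + 75.5631599999999*y^5 + 91.3245599999996*y^4 + 596.785844*y^3 - 1040.147496*y^2 + 297.652824*y - 250.87401)/(10.360232*y^9 - 79.84032*y^8 + 251.287728*y^7 - 354.342428*y^6 + 72.4242239999999*y^5 + 384.487632*y^4 - 302.944482*y^3 - 154.351872*y^2 + 164.191212*y + 69.426531)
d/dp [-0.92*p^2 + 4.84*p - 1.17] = 4.84 - 1.84*p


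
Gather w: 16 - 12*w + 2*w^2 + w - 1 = 2*w^2 - 11*w + 15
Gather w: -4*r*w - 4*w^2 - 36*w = -4*w^2 + w*(-4*r - 36)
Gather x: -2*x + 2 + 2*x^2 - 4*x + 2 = 2*x^2 - 6*x + 4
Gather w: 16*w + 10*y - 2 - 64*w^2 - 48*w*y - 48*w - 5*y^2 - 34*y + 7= -64*w^2 + w*(-48*y - 32) - 5*y^2 - 24*y + 5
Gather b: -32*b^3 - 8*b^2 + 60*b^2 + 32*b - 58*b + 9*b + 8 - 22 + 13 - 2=-32*b^3 + 52*b^2 - 17*b - 3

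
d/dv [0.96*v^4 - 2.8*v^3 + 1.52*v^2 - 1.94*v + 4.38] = 3.84*v^3 - 8.4*v^2 + 3.04*v - 1.94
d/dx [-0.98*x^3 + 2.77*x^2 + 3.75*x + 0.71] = -2.94*x^2 + 5.54*x + 3.75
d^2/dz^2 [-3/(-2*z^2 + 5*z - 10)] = 6*(-4*z^2 + 10*z + (4*z - 5)^2 - 20)/(2*z^2 - 5*z + 10)^3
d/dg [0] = 0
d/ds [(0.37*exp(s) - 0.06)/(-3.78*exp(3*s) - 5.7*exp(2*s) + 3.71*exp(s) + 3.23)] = (2.7972*exp(3*s) + 1.4286*exp(2*s) - 0.684*exp(s) + 1.4177)*exp(s)/(14.2884*exp(6*s) + 43.092*exp(5*s) + 4.4424*exp(4*s) - 66.7128*exp(3*s) - 23.0579*exp(2*s) + 23.9666*exp(s) + 10.4329)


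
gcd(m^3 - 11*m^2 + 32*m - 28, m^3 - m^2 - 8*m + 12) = m^2 - 4*m + 4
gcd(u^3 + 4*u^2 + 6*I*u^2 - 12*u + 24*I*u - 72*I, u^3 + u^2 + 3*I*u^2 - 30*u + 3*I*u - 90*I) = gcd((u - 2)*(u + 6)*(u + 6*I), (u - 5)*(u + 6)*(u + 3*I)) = u + 6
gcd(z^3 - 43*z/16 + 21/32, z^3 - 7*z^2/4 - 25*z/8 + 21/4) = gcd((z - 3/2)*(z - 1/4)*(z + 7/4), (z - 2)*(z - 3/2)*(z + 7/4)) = z^2 + z/4 - 21/8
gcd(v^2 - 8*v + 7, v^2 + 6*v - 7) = v - 1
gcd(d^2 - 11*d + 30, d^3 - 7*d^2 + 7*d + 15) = d - 5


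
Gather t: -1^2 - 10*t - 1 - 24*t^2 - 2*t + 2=-24*t^2 - 12*t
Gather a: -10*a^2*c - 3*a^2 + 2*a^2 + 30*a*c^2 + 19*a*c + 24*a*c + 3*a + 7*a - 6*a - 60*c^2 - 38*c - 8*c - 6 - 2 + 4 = a^2*(-10*c - 1) + a*(30*c^2 + 43*c + 4) - 60*c^2 - 46*c - 4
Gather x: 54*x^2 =54*x^2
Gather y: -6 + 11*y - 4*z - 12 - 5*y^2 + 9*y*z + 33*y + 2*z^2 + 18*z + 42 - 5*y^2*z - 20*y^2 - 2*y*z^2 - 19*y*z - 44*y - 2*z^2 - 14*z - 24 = y^2*(-5*z - 25) + y*(-2*z^2 - 10*z)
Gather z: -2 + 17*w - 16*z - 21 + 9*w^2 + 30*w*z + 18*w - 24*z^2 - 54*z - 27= 9*w^2 + 35*w - 24*z^2 + z*(30*w - 70) - 50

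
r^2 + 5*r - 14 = (r - 2)*(r + 7)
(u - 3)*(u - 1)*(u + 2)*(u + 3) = u^4 + u^3 - 11*u^2 - 9*u + 18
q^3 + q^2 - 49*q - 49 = (q - 7)*(q + 1)*(q + 7)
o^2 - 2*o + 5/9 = (o - 5/3)*(o - 1/3)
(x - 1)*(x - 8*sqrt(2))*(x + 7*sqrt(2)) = x^3 - sqrt(2)*x^2 - x^2 - 112*x + sqrt(2)*x + 112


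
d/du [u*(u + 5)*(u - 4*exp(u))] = -4*u^2*exp(u) + 3*u^2 - 28*u*exp(u) + 10*u - 20*exp(u)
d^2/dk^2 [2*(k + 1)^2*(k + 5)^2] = 24*k^2 + 144*k + 184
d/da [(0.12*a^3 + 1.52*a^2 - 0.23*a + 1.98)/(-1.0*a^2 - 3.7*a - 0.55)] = (-0.12*a^4 - 0.888*a^3 - 6.052*a^2 + 2.288*a + 7.4525)/(1.0*a^4 + 7.4*a^3 + 14.79*a^2 + 4.07*a + 0.3025)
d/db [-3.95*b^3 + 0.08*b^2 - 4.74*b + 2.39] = -11.85*b^2 + 0.16*b - 4.74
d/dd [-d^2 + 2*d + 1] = 2 - 2*d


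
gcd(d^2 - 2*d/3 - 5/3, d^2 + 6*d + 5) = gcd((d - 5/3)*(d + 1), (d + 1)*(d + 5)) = d + 1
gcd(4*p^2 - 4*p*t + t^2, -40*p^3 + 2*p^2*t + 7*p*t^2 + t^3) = 2*p - t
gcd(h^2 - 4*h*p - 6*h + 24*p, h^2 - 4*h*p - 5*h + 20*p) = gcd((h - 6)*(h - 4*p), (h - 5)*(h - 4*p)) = -h + 4*p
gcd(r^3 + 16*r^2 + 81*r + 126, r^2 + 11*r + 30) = r + 6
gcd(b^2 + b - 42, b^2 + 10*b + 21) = b + 7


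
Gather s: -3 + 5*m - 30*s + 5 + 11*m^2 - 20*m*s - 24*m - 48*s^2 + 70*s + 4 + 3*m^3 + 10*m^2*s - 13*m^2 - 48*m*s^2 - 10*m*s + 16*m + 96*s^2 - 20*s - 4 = 3*m^3 - 2*m^2 - 3*m + s^2*(48 - 48*m) + s*(10*m^2 - 30*m + 20) + 2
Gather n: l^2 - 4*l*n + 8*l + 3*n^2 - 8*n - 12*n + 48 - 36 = l^2 + 8*l + 3*n^2 + n*(-4*l - 20) + 12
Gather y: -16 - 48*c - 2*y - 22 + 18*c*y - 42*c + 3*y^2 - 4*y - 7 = -90*c + 3*y^2 + y*(18*c - 6) - 45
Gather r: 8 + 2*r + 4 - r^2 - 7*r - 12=-r^2 - 5*r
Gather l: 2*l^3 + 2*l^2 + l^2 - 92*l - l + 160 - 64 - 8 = 2*l^3 + 3*l^2 - 93*l + 88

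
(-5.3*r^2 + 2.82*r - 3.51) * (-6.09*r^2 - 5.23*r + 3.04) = 32.277*r^4 + 10.5452*r^3 - 9.4847*r^2 + 26.9301*r - 10.6704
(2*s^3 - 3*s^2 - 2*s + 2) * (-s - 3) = -2*s^4 - 3*s^3 + 11*s^2 + 4*s - 6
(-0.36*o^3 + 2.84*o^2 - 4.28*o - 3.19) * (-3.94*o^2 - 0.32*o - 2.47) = 1.4184*o^5 - 11.0744*o^4 + 16.8436*o^3 + 6.9234*o^2 + 11.5924*o + 7.8793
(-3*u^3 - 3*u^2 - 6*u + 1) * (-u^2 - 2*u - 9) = 3*u^5 + 9*u^4 + 39*u^3 + 38*u^2 + 52*u - 9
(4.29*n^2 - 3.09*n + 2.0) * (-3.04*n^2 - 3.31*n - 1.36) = -13.0416*n^4 - 4.8063*n^3 - 1.6865*n^2 - 2.4176*n - 2.72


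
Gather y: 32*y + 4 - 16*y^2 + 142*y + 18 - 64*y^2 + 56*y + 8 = -80*y^2 + 230*y + 30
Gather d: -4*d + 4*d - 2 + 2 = 0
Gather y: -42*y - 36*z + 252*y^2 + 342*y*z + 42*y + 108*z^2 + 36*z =252*y^2 + 342*y*z + 108*z^2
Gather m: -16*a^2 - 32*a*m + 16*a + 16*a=-16*a^2 - 32*a*m + 32*a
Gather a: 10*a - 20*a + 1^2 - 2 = -10*a - 1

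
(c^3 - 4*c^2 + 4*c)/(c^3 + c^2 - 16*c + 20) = c/(c + 5)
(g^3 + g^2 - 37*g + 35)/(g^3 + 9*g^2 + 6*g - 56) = (g^2 - 6*g + 5)/(g^2 + 2*g - 8)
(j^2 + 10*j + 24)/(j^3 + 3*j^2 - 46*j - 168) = 1/(j - 7)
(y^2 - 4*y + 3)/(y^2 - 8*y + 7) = (y - 3)/(y - 7)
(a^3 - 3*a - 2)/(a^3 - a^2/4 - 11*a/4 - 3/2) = 4*(a + 1)/(4*a + 3)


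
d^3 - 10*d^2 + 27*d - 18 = (d - 6)*(d - 3)*(d - 1)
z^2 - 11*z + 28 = (z - 7)*(z - 4)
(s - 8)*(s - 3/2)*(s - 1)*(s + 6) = s^4 - 9*s^3/2 - 83*s^2/2 + 117*s - 72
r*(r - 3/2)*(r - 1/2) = r^3 - 2*r^2 + 3*r/4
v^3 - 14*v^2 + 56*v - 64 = (v - 8)*(v - 4)*(v - 2)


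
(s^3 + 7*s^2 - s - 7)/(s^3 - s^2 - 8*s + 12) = (s^3 + 7*s^2 - s - 7)/(s^3 - s^2 - 8*s + 12)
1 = 1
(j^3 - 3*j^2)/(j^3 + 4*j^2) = (j - 3)/(j + 4)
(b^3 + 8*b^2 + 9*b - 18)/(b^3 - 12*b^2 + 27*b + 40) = (b^3 + 8*b^2 + 9*b - 18)/(b^3 - 12*b^2 + 27*b + 40)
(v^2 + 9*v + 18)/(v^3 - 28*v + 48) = (v + 3)/(v^2 - 6*v + 8)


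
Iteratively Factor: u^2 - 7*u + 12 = (u - 3)*(u - 4)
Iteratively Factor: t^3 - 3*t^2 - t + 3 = (t + 1)*(t^2 - 4*t + 3) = (t - 3)*(t + 1)*(t - 1)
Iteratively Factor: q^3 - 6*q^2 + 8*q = (q - 2)*(q^2 - 4*q) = (q - 4)*(q - 2)*(q)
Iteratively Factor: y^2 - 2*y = (y - 2)*(y)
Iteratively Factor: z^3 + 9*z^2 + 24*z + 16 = (z + 4)*(z^2 + 5*z + 4) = (z + 4)^2*(z + 1)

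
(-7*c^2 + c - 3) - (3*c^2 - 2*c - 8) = -10*c^2 + 3*c + 5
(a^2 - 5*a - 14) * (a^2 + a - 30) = a^4 - 4*a^3 - 49*a^2 + 136*a + 420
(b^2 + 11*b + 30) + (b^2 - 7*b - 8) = 2*b^2 + 4*b + 22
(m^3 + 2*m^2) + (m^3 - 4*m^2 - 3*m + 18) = 2*m^3 - 2*m^2 - 3*m + 18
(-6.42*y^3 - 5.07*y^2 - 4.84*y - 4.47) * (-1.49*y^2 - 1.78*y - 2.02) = 9.5658*y^5 + 18.9819*y^4 + 29.2046*y^3 + 25.5169*y^2 + 17.7334*y + 9.0294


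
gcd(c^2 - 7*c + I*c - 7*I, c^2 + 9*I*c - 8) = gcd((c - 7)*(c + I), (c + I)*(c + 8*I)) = c + I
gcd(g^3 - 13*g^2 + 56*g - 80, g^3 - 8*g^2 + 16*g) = g^2 - 8*g + 16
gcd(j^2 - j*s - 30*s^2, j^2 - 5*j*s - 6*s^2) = -j + 6*s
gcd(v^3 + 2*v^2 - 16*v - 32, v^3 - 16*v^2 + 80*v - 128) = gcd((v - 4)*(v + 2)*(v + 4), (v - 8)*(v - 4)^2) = v - 4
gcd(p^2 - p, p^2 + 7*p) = p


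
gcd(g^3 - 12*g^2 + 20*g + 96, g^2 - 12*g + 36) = g - 6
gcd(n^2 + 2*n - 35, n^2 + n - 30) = n - 5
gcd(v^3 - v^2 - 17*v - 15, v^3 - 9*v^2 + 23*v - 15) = v - 5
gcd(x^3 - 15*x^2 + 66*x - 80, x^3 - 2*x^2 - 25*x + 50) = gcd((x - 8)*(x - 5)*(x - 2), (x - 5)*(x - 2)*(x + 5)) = x^2 - 7*x + 10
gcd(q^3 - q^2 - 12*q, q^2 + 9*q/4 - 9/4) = q + 3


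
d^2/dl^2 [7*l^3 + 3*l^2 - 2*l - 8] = 42*l + 6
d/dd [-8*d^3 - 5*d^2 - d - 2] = -24*d^2 - 10*d - 1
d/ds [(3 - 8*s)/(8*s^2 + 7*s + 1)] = (64*s^2 - 48*s - 29)/(64*s^4 + 112*s^3 + 65*s^2 + 14*s + 1)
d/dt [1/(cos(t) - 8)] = sin(t)/(cos(t) - 8)^2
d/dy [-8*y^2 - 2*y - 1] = -16*y - 2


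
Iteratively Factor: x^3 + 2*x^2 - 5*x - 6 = (x - 2)*(x^2 + 4*x + 3) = (x - 2)*(x + 3)*(x + 1)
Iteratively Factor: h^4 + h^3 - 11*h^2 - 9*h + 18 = (h - 1)*(h^3 + 2*h^2 - 9*h - 18) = (h - 1)*(h + 3)*(h^2 - h - 6) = (h - 3)*(h - 1)*(h + 3)*(h + 2)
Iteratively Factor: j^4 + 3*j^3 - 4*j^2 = (j + 4)*(j^3 - j^2) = j*(j + 4)*(j^2 - j) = j*(j - 1)*(j + 4)*(j)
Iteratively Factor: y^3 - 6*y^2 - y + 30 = (y - 3)*(y^2 - 3*y - 10) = (y - 5)*(y - 3)*(y + 2)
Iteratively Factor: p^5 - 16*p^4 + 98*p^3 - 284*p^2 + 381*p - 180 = (p - 3)*(p^4 - 13*p^3 + 59*p^2 - 107*p + 60) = (p - 3)*(p - 1)*(p^3 - 12*p^2 + 47*p - 60) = (p - 3)^2*(p - 1)*(p^2 - 9*p + 20) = (p - 4)*(p - 3)^2*(p - 1)*(p - 5)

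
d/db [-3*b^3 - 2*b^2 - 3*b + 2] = -9*b^2 - 4*b - 3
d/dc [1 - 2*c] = -2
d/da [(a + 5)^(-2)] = -2/(a + 5)^3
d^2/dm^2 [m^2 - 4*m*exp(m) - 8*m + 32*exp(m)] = -4*m*exp(m) + 24*exp(m) + 2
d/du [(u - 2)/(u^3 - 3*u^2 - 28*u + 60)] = (1 - 2*u)/(u^4 - 2*u^3 - 59*u^2 + 60*u + 900)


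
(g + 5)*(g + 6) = g^2 + 11*g + 30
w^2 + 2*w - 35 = (w - 5)*(w + 7)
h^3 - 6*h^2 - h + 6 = (h - 6)*(h - 1)*(h + 1)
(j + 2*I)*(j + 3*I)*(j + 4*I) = j^3 + 9*I*j^2 - 26*j - 24*I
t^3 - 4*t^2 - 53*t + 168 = (t - 8)*(t - 3)*(t + 7)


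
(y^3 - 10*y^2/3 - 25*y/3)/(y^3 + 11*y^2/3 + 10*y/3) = (y - 5)/(y + 2)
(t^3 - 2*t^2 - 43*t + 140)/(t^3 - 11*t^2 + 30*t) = (t^2 + 3*t - 28)/(t*(t - 6))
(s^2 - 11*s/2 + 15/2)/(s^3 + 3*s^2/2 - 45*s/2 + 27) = (2*s - 5)/(2*s^2 + 9*s - 18)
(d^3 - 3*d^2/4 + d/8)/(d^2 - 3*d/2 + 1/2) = d*(4*d - 1)/(4*(d - 1))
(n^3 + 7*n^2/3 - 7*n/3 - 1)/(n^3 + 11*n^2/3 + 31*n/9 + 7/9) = 3*(n^2 + 2*n - 3)/(3*n^2 + 10*n + 7)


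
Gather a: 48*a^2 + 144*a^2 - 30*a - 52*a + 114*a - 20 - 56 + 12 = 192*a^2 + 32*a - 64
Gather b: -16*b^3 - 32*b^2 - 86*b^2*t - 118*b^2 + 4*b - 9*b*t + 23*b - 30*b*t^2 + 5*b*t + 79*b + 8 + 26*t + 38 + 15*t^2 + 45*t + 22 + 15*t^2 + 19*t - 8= -16*b^3 + b^2*(-86*t - 150) + b*(-30*t^2 - 4*t + 106) + 30*t^2 + 90*t + 60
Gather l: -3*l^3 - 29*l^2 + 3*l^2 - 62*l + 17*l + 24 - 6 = -3*l^3 - 26*l^2 - 45*l + 18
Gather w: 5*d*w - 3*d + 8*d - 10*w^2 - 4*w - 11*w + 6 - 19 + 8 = 5*d - 10*w^2 + w*(5*d - 15) - 5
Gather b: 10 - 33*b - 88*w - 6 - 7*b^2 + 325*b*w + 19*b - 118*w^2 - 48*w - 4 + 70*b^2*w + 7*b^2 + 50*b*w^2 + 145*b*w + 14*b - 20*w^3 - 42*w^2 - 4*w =70*b^2*w + b*(50*w^2 + 470*w) - 20*w^3 - 160*w^2 - 140*w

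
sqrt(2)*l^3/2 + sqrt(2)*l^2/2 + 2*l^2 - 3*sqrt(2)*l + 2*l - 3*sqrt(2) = (l - sqrt(2))*(l + 3*sqrt(2))*(sqrt(2)*l/2 + sqrt(2)/2)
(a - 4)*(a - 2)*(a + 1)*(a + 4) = a^4 - a^3 - 18*a^2 + 16*a + 32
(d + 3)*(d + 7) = d^2 + 10*d + 21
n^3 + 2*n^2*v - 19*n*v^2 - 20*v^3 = (n - 4*v)*(n + v)*(n + 5*v)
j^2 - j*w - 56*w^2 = (j - 8*w)*(j + 7*w)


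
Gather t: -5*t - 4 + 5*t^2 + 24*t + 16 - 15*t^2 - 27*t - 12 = -10*t^2 - 8*t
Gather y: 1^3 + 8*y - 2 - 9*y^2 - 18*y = -9*y^2 - 10*y - 1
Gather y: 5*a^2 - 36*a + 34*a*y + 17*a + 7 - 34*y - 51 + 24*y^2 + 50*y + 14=5*a^2 - 19*a + 24*y^2 + y*(34*a + 16) - 30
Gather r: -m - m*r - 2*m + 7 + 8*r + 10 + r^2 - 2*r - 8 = -3*m + r^2 + r*(6 - m) + 9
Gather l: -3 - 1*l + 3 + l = 0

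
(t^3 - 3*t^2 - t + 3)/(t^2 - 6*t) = (t^3 - 3*t^2 - t + 3)/(t*(t - 6))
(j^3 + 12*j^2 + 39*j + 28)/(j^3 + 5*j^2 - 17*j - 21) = (j + 4)/(j - 3)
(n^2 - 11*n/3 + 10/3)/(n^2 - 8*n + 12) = (n - 5/3)/(n - 6)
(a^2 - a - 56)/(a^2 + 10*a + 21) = (a - 8)/(a + 3)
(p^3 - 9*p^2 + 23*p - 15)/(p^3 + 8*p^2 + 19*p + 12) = (p^3 - 9*p^2 + 23*p - 15)/(p^3 + 8*p^2 + 19*p + 12)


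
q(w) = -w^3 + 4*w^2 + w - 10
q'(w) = -3*w^2 + 8*w + 1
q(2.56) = 2.00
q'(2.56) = 1.82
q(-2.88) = 44.19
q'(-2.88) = -46.92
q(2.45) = 1.75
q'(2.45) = 2.59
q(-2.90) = 45.13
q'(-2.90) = -47.43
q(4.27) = -10.65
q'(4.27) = -19.54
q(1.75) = -1.36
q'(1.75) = 5.81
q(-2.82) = 41.42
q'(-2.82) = -45.42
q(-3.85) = 102.51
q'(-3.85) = -74.27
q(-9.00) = 1034.00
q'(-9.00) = -314.00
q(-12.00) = 2282.00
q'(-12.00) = -527.00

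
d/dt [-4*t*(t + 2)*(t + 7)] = -12*t^2 - 72*t - 56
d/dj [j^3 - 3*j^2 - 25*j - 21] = 3*j^2 - 6*j - 25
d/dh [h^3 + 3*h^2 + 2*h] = 3*h^2 + 6*h + 2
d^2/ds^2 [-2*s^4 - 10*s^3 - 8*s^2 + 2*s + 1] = -24*s^2 - 60*s - 16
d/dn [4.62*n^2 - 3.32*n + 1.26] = 9.24*n - 3.32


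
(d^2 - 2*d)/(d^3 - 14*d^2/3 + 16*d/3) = 3/(3*d - 8)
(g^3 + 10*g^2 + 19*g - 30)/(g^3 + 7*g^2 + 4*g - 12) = (g + 5)/(g + 2)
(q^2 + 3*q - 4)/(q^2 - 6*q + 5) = (q + 4)/(q - 5)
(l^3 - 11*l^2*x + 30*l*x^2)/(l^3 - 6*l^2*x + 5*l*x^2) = (-l + 6*x)/(-l + x)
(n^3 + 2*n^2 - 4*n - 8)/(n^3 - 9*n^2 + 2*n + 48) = (n^2 - 4)/(n^2 - 11*n + 24)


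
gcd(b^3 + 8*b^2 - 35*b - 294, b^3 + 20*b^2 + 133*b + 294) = b^2 + 14*b + 49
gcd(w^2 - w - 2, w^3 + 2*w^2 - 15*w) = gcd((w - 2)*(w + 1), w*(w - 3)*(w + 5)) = 1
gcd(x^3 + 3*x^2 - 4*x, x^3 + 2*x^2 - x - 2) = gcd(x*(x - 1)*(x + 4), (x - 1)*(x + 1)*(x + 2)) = x - 1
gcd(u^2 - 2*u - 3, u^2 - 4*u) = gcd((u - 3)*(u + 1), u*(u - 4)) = 1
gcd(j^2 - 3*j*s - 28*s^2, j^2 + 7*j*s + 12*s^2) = j + 4*s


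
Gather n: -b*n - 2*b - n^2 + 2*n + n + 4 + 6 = -2*b - n^2 + n*(3 - b) + 10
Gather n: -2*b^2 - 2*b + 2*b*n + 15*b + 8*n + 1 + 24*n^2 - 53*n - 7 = -2*b^2 + 13*b + 24*n^2 + n*(2*b - 45) - 6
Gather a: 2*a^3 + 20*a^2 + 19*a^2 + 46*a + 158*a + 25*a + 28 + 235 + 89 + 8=2*a^3 + 39*a^2 + 229*a + 360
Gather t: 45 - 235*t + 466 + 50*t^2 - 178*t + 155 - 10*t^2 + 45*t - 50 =40*t^2 - 368*t + 616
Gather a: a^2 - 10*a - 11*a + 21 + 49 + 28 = a^2 - 21*a + 98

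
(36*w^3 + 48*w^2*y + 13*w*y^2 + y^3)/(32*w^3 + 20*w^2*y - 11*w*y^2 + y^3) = (36*w^2 + 12*w*y + y^2)/(32*w^2 - 12*w*y + y^2)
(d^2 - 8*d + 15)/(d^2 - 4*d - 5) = (d - 3)/(d + 1)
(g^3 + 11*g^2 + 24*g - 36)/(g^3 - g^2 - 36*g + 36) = (g + 6)/(g - 6)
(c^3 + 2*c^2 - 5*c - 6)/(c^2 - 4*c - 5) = (c^2 + c - 6)/(c - 5)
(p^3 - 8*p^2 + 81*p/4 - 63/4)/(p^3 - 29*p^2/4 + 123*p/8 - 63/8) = 2*(2*p - 3)/(4*p - 3)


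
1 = 1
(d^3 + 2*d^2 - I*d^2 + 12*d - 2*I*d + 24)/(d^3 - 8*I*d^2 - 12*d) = (d^3 + d^2*(2 - I) + 2*d*(6 - I) + 24)/(d*(d^2 - 8*I*d - 12))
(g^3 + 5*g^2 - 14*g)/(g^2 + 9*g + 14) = g*(g - 2)/(g + 2)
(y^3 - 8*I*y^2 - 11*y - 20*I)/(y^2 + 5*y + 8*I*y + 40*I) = (y^3 - 8*I*y^2 - 11*y - 20*I)/(y^2 + y*(5 + 8*I) + 40*I)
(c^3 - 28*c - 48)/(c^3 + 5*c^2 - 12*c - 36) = (c^2 - 2*c - 24)/(c^2 + 3*c - 18)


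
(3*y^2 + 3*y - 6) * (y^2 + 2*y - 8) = 3*y^4 + 9*y^3 - 24*y^2 - 36*y + 48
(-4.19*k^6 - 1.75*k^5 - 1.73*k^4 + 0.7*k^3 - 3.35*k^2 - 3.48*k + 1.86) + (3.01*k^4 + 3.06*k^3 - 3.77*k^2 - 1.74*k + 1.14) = -4.19*k^6 - 1.75*k^5 + 1.28*k^4 + 3.76*k^3 - 7.12*k^2 - 5.22*k + 3.0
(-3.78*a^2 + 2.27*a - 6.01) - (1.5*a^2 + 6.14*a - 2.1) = -5.28*a^2 - 3.87*a - 3.91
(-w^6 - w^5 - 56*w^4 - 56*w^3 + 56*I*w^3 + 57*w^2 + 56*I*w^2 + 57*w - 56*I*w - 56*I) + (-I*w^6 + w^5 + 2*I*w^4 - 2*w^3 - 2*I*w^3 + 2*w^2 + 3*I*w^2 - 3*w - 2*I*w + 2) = -w^6 - I*w^6 - 56*w^4 + 2*I*w^4 - 58*w^3 + 54*I*w^3 + 59*w^2 + 59*I*w^2 + 54*w - 58*I*w + 2 - 56*I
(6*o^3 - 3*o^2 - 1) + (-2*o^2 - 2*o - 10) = 6*o^3 - 5*o^2 - 2*o - 11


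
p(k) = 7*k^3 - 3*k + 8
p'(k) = 21*k^2 - 3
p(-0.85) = 6.25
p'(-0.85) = 12.17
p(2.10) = 66.53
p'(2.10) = 89.61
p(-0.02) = 8.06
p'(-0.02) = -2.99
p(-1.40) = -7.01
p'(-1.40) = 38.16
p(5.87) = 1406.22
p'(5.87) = 720.59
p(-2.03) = -44.47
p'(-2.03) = 83.54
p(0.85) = 9.75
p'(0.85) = 12.17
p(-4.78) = -742.17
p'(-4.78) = 476.82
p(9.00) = 5084.00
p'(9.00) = 1698.00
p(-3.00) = -172.00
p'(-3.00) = 186.00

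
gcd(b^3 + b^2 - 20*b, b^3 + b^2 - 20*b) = b^3 + b^2 - 20*b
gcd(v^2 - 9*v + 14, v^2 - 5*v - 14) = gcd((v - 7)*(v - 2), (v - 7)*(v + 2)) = v - 7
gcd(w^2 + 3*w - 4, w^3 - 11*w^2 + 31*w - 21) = w - 1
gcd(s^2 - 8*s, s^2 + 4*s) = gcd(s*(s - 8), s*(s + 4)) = s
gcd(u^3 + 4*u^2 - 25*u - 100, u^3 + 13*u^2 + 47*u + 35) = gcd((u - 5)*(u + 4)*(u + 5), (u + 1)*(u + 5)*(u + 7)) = u + 5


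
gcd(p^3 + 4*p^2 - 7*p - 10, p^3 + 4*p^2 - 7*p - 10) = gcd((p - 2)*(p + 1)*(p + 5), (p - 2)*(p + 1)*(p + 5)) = p^3 + 4*p^2 - 7*p - 10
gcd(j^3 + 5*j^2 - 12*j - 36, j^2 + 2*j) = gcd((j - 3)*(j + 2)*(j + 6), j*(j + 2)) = j + 2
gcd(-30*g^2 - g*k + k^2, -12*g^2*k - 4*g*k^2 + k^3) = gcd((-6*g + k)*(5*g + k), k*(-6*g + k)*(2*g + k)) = 6*g - k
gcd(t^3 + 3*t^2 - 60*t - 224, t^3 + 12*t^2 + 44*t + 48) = t + 4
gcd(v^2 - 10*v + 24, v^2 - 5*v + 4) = v - 4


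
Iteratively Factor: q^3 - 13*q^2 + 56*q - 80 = (q - 4)*(q^2 - 9*q + 20) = (q - 4)^2*(q - 5)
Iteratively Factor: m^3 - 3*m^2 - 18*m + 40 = (m + 4)*(m^2 - 7*m + 10) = (m - 2)*(m + 4)*(m - 5)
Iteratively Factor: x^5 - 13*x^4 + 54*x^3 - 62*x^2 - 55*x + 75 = (x + 1)*(x^4 - 14*x^3 + 68*x^2 - 130*x + 75) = (x - 5)*(x + 1)*(x^3 - 9*x^2 + 23*x - 15) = (x - 5)*(x - 1)*(x + 1)*(x^2 - 8*x + 15) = (x - 5)^2*(x - 1)*(x + 1)*(x - 3)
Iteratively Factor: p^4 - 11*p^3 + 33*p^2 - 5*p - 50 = (p + 1)*(p^3 - 12*p^2 + 45*p - 50) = (p - 2)*(p + 1)*(p^2 - 10*p + 25) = (p - 5)*(p - 2)*(p + 1)*(p - 5)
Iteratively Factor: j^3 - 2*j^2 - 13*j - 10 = (j + 2)*(j^2 - 4*j - 5) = (j - 5)*(j + 2)*(j + 1)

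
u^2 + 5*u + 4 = (u + 1)*(u + 4)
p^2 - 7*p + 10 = (p - 5)*(p - 2)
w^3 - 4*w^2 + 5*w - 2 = (w - 2)*(w - 1)^2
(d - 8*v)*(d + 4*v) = d^2 - 4*d*v - 32*v^2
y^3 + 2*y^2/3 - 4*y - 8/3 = (y - 2)*(y + 2/3)*(y + 2)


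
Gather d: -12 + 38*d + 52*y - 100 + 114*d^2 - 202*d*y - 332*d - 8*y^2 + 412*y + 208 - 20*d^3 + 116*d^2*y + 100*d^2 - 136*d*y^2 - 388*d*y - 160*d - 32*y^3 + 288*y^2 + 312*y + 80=-20*d^3 + d^2*(116*y + 214) + d*(-136*y^2 - 590*y - 454) - 32*y^3 + 280*y^2 + 776*y + 176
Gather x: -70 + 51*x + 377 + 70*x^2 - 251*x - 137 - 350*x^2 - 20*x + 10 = -280*x^2 - 220*x + 180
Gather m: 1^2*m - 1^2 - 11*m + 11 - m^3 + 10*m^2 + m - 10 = -m^3 + 10*m^2 - 9*m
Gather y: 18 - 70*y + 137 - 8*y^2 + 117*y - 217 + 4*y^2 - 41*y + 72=-4*y^2 + 6*y + 10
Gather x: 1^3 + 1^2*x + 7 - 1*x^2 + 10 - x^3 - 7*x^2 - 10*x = -x^3 - 8*x^2 - 9*x + 18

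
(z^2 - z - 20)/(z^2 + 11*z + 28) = (z - 5)/(z + 7)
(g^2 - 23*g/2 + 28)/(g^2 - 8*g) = (g - 7/2)/g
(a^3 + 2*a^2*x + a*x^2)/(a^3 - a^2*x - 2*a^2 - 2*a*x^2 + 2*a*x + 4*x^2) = a*(-a - x)/(-a^2 + 2*a*x + 2*a - 4*x)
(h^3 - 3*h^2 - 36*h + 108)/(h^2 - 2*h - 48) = (h^2 - 9*h + 18)/(h - 8)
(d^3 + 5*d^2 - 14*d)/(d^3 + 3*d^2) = (d^2 + 5*d - 14)/(d*(d + 3))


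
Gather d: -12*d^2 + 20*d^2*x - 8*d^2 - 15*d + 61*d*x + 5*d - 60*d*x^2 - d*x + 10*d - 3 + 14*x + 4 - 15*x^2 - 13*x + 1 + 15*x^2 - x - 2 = d^2*(20*x - 20) + d*(-60*x^2 + 60*x)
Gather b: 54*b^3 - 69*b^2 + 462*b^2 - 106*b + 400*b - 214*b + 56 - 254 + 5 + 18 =54*b^3 + 393*b^2 + 80*b - 175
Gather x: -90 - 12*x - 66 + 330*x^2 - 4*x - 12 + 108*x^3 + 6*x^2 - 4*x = 108*x^3 + 336*x^2 - 20*x - 168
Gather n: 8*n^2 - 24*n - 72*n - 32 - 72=8*n^2 - 96*n - 104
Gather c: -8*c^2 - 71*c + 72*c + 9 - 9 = -8*c^2 + c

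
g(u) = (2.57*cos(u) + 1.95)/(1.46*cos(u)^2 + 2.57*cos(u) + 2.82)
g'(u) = (2.92*sin(u)*cos(u) + 2.57*sin(u))*(2.57*cos(u) + 1.95)/(1.46*cos(u)^2 + 2.57*cos(u) + 2.82)^2 - 2.57*sin(u)/(1.46*cos(u)^2 + 2.57*cos(u) + 2.82) = (3.7522*cos(u)^2 + 5.694*cos(u) - 2.2359)*sin(u)/(2.1316*cos(u)^4 + 7.5044*cos(u)^3 + 14.8393*cos(u)^2 + 14.4948*cos(u) + 7.9524)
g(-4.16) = 0.32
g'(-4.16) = -1.02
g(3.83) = -0.02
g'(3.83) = 0.96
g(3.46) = -0.29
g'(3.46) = 0.46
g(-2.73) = -0.24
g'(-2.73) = 0.60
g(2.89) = -0.32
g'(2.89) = -0.36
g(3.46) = -0.29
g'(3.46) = 0.46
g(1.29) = 0.73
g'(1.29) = -0.03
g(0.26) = 0.66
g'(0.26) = 0.04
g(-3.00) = -0.35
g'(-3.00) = 0.20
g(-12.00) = 0.68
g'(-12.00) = 0.08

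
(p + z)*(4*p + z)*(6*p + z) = 24*p^3 + 34*p^2*z + 11*p*z^2 + z^3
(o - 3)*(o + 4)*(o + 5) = o^3 + 6*o^2 - 7*o - 60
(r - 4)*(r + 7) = r^2 + 3*r - 28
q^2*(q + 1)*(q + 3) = q^4 + 4*q^3 + 3*q^2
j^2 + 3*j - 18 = (j - 3)*(j + 6)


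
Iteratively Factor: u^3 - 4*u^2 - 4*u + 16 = (u - 4)*(u^2 - 4) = (u - 4)*(u + 2)*(u - 2)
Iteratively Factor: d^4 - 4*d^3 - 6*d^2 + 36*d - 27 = (d - 3)*(d^3 - d^2 - 9*d + 9) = (d - 3)*(d - 1)*(d^2 - 9) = (d - 3)^2*(d - 1)*(d + 3)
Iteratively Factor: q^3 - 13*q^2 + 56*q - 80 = (q - 5)*(q^2 - 8*q + 16) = (q - 5)*(q - 4)*(q - 4)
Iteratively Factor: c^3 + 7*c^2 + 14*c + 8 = (c + 1)*(c^2 + 6*c + 8) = (c + 1)*(c + 4)*(c + 2)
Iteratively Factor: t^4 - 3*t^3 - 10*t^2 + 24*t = (t - 4)*(t^3 + t^2 - 6*t) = (t - 4)*(t - 2)*(t^2 + 3*t) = (t - 4)*(t - 2)*(t + 3)*(t)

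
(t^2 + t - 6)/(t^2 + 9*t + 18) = (t - 2)/(t + 6)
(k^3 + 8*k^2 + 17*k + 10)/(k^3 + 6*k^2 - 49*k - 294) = (k^3 + 8*k^2 + 17*k + 10)/(k^3 + 6*k^2 - 49*k - 294)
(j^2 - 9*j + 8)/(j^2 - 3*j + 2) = (j - 8)/(j - 2)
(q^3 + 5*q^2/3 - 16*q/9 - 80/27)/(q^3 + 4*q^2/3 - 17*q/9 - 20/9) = (q + 4/3)/(q + 1)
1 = 1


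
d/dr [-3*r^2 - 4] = -6*r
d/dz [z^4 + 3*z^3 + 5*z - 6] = 4*z^3 + 9*z^2 + 5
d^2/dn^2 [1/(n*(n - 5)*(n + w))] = 2*(n^2*(n - 5)^2 + n^2*(n - 5)*(n + w) + n^2*(n + w)^2 + n*(n - 5)^2*(n + w) + n*(n - 5)*(n + w)^2 + (n - 5)^2*(n + w)^2)/(n^3*(n - 5)^3*(n + w)^3)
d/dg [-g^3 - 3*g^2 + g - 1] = -3*g^2 - 6*g + 1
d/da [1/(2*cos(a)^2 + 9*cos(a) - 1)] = (4*cos(a) + 9)*sin(a)/(9*cos(a) + cos(2*a))^2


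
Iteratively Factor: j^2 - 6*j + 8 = (j - 4)*(j - 2)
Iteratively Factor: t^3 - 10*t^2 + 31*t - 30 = (t - 3)*(t^2 - 7*t + 10) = (t - 3)*(t - 2)*(t - 5)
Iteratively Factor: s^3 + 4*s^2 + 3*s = (s + 1)*(s^2 + 3*s) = s*(s + 1)*(s + 3)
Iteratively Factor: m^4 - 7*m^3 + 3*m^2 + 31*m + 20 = (m - 5)*(m^3 - 2*m^2 - 7*m - 4) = (m - 5)*(m + 1)*(m^2 - 3*m - 4) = (m - 5)*(m - 4)*(m + 1)*(m + 1)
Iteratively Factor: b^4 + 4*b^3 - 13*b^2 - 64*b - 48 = (b + 1)*(b^3 + 3*b^2 - 16*b - 48) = (b - 4)*(b + 1)*(b^2 + 7*b + 12) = (b - 4)*(b + 1)*(b + 4)*(b + 3)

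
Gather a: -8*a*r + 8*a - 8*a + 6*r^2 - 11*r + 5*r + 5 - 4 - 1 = -8*a*r + 6*r^2 - 6*r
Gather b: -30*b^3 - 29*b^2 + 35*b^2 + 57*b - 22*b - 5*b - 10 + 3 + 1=-30*b^3 + 6*b^2 + 30*b - 6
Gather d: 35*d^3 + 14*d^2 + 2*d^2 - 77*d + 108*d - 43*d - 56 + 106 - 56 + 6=35*d^3 + 16*d^2 - 12*d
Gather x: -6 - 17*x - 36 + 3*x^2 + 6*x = 3*x^2 - 11*x - 42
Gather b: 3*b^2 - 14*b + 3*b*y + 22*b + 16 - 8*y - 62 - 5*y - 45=3*b^2 + b*(3*y + 8) - 13*y - 91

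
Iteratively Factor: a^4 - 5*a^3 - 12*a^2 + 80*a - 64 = (a + 4)*(a^3 - 9*a^2 + 24*a - 16) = (a - 1)*(a + 4)*(a^2 - 8*a + 16) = (a - 4)*(a - 1)*(a + 4)*(a - 4)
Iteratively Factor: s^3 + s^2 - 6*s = (s)*(s^2 + s - 6) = s*(s + 3)*(s - 2)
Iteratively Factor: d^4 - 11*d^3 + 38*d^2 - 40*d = (d - 4)*(d^3 - 7*d^2 + 10*d) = d*(d - 4)*(d^2 - 7*d + 10) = d*(d - 5)*(d - 4)*(d - 2)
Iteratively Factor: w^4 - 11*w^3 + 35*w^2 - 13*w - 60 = (w - 3)*(w^3 - 8*w^2 + 11*w + 20) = (w - 5)*(w - 3)*(w^2 - 3*w - 4) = (w - 5)*(w - 3)*(w + 1)*(w - 4)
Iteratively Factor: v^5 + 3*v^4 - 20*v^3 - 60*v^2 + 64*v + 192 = (v - 2)*(v^4 + 5*v^3 - 10*v^2 - 80*v - 96) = (v - 2)*(v + 4)*(v^3 + v^2 - 14*v - 24) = (v - 2)*(v + 2)*(v + 4)*(v^2 - v - 12) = (v - 4)*(v - 2)*(v + 2)*(v + 4)*(v + 3)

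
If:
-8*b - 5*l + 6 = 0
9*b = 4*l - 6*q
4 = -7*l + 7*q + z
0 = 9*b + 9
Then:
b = -1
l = 14/5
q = 101/30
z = 1/30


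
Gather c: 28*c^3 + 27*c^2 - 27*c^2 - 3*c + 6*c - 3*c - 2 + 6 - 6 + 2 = 28*c^3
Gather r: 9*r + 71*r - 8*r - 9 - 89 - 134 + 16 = 72*r - 216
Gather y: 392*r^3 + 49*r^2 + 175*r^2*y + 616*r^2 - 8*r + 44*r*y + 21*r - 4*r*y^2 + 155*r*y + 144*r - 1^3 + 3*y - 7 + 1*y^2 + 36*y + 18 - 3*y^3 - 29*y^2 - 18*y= 392*r^3 + 665*r^2 + 157*r - 3*y^3 + y^2*(-4*r - 28) + y*(175*r^2 + 199*r + 21) + 10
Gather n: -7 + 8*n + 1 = 8*n - 6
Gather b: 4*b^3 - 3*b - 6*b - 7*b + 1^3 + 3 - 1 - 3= 4*b^3 - 16*b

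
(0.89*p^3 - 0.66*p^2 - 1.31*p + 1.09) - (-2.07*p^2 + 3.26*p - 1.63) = 0.89*p^3 + 1.41*p^2 - 4.57*p + 2.72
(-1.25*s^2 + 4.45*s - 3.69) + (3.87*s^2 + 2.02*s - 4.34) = 2.62*s^2 + 6.47*s - 8.03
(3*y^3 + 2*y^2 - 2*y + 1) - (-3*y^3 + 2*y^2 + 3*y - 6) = 6*y^3 - 5*y + 7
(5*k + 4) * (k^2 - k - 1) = 5*k^3 - k^2 - 9*k - 4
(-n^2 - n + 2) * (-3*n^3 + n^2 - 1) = 3*n^5 + 2*n^4 - 7*n^3 + 3*n^2 + n - 2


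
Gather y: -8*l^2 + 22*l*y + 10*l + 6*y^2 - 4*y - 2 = -8*l^2 + 10*l + 6*y^2 + y*(22*l - 4) - 2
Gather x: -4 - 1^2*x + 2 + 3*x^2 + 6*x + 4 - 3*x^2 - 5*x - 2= 0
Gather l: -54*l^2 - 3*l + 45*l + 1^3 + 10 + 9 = -54*l^2 + 42*l + 20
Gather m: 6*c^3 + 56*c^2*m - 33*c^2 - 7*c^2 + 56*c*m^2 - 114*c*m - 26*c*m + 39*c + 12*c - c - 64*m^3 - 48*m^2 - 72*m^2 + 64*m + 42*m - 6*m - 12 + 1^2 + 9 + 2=6*c^3 - 40*c^2 + 50*c - 64*m^3 + m^2*(56*c - 120) + m*(56*c^2 - 140*c + 100)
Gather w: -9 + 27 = 18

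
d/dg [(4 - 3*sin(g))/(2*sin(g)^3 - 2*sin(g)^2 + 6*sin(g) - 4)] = (6*sin(g)^3 - 15*sin(g)^2 + 8*sin(g) - 6)*cos(g)/(2*(sin(g)^3 - sin(g)^2 + 3*sin(g) - 2)^2)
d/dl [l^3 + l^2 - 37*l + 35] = 3*l^2 + 2*l - 37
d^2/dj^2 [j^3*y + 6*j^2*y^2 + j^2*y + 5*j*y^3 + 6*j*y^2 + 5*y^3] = 2*y*(3*j + 6*y + 1)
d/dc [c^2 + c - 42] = 2*c + 1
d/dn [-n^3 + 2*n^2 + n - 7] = -3*n^2 + 4*n + 1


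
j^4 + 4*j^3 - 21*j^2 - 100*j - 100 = (j - 5)*(j + 2)^2*(j + 5)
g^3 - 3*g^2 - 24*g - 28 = (g - 7)*(g + 2)^2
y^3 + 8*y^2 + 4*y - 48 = (y - 2)*(y + 4)*(y + 6)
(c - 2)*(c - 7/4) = c^2 - 15*c/4 + 7/2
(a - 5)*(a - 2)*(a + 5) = a^3 - 2*a^2 - 25*a + 50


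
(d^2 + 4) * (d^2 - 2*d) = d^4 - 2*d^3 + 4*d^2 - 8*d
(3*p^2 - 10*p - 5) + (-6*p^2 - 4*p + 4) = -3*p^2 - 14*p - 1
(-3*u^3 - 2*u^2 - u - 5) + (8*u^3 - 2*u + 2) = 5*u^3 - 2*u^2 - 3*u - 3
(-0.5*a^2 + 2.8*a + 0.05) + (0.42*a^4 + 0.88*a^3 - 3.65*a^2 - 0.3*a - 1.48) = 0.42*a^4 + 0.88*a^3 - 4.15*a^2 + 2.5*a - 1.43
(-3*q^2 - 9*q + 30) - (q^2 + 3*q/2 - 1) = -4*q^2 - 21*q/2 + 31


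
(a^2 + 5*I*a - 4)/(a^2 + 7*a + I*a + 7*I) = (a + 4*I)/(a + 7)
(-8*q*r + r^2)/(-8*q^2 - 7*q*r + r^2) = r/(q + r)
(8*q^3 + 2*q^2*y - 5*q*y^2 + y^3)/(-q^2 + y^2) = (8*q^2 - 6*q*y + y^2)/(-q + y)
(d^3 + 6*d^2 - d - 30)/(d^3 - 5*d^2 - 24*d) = (d^2 + 3*d - 10)/(d*(d - 8))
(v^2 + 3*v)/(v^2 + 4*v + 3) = v/(v + 1)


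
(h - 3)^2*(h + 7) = h^3 + h^2 - 33*h + 63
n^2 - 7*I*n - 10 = (n - 5*I)*(n - 2*I)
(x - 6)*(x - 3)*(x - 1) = x^3 - 10*x^2 + 27*x - 18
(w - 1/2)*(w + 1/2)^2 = w^3 + w^2/2 - w/4 - 1/8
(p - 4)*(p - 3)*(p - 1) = p^3 - 8*p^2 + 19*p - 12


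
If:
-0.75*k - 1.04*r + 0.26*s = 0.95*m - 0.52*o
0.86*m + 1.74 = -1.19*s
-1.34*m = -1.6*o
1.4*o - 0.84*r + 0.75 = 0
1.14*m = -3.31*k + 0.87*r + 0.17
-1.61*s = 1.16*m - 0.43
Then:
No Solution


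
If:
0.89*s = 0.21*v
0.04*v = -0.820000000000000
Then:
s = -4.84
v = -20.50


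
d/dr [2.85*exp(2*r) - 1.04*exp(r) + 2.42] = (5.7*exp(r) - 1.04)*exp(r)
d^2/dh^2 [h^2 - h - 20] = 2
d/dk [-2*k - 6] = -2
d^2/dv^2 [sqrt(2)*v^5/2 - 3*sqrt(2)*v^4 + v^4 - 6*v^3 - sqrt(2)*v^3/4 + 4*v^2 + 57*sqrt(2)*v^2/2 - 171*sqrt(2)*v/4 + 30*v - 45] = 10*sqrt(2)*v^3 - 36*sqrt(2)*v^2 + 12*v^2 - 36*v - 3*sqrt(2)*v/2 + 8 + 57*sqrt(2)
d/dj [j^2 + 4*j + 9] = 2*j + 4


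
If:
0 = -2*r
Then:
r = 0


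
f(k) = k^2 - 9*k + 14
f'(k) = 2*k - 9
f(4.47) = -6.25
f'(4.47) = -0.06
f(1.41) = 3.30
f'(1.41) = -6.18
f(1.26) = 4.25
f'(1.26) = -6.48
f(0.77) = 7.66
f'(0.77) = -7.46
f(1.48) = 2.87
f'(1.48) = -6.04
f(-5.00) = 84.00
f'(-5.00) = -19.00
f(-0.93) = 23.23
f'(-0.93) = -10.86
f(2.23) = -1.10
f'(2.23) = -4.54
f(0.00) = 14.00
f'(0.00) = -9.00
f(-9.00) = 176.00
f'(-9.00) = -27.00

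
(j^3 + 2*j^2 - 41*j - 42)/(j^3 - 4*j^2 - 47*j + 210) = (j + 1)/(j - 5)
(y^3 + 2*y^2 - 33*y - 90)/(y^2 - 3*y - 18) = y + 5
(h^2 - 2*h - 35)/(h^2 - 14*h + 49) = (h + 5)/(h - 7)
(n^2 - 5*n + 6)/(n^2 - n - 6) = (n - 2)/(n + 2)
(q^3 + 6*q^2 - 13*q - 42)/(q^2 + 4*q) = (q^3 + 6*q^2 - 13*q - 42)/(q*(q + 4))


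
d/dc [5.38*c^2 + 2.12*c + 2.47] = 10.76*c + 2.12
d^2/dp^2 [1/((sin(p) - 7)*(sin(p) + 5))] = (-4*sin(p)^4 + 6*sin(p)^3 - 138*sin(p)^2 + 58*sin(p) + 78)/((sin(p) - 7)^3*(sin(p) + 5)^3)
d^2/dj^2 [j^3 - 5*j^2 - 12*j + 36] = 6*j - 10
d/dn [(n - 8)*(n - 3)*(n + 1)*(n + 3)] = 4*n^3 - 21*n^2 - 34*n + 63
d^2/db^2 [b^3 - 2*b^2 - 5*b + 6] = 6*b - 4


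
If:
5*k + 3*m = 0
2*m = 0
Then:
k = 0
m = 0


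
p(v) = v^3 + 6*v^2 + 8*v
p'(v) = 3*v^2 + 12*v + 8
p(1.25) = 21.33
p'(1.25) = 27.69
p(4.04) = 196.19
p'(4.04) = 105.44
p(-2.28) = 1.10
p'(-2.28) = -3.76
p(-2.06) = 0.24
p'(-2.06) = -3.99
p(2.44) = 69.77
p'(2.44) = 55.14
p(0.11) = 0.95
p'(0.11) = 9.36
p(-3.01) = 3.01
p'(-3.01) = -0.94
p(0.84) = 11.55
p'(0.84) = 20.20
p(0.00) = 0.00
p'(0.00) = 8.00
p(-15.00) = -2145.00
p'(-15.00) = 503.00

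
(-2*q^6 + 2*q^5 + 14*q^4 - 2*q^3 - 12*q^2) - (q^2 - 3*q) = -2*q^6 + 2*q^5 + 14*q^4 - 2*q^3 - 13*q^2 + 3*q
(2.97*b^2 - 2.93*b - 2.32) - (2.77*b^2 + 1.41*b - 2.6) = 0.2*b^2 - 4.34*b + 0.28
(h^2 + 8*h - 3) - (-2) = h^2 + 8*h - 1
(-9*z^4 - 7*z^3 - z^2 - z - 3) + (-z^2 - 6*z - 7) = -9*z^4 - 7*z^3 - 2*z^2 - 7*z - 10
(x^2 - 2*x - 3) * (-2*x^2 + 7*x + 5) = -2*x^4 + 11*x^3 - 3*x^2 - 31*x - 15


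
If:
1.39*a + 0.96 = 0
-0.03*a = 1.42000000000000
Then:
No Solution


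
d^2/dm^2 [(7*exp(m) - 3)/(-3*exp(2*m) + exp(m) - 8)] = (-63*exp(4*m) + 87*exp(3*m) + 981*exp(2*m) - 341*exp(m) - 424)*exp(m)/(27*exp(6*m) - 27*exp(5*m) + 225*exp(4*m) - 145*exp(3*m) + 600*exp(2*m) - 192*exp(m) + 512)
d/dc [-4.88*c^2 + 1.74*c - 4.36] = 1.74 - 9.76*c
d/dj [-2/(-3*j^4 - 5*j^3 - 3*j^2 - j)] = 2*(-12*j^3 - 15*j^2 - 6*j - 1)/(j^2*(3*j^3 + 5*j^2 + 3*j + 1)^2)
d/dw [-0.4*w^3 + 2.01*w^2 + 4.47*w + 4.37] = -1.2*w^2 + 4.02*w + 4.47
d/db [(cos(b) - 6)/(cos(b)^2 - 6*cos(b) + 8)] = (cos(b)^2 - 12*cos(b) + 28)*sin(b)/(cos(b)^2 - 6*cos(b) + 8)^2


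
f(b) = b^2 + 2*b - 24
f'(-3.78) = -5.56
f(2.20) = -14.76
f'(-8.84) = -15.68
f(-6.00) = 0.00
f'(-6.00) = -10.00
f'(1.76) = 5.52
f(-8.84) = 36.47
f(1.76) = -17.38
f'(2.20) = 6.40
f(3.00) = -9.00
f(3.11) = -8.11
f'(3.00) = 8.00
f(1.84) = -16.93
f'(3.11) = 8.22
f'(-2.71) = -3.42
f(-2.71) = -22.08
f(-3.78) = -17.27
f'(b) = 2*b + 2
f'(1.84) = 5.68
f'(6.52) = 15.04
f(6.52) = 31.55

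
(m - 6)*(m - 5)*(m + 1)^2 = m^4 - 9*m^3 + 9*m^2 + 49*m + 30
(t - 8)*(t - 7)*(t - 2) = t^3 - 17*t^2 + 86*t - 112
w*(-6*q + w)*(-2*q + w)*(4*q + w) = 48*q^3*w - 20*q^2*w^2 - 4*q*w^3 + w^4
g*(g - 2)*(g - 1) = g^3 - 3*g^2 + 2*g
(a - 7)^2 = a^2 - 14*a + 49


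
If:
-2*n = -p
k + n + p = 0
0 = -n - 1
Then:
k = 3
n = -1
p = -2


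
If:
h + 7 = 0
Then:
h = -7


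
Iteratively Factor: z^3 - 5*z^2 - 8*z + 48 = (z - 4)*(z^2 - z - 12) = (z - 4)*(z + 3)*(z - 4)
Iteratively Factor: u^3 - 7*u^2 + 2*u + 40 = (u - 5)*(u^2 - 2*u - 8) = (u - 5)*(u + 2)*(u - 4)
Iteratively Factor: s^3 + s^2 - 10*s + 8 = (s - 1)*(s^2 + 2*s - 8) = (s - 2)*(s - 1)*(s + 4)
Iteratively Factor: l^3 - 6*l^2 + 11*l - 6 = (l - 3)*(l^2 - 3*l + 2) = (l - 3)*(l - 2)*(l - 1)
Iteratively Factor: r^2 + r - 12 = (r + 4)*(r - 3)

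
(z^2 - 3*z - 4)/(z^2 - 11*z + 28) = (z + 1)/(z - 7)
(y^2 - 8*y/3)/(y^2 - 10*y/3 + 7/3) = y*(3*y - 8)/(3*y^2 - 10*y + 7)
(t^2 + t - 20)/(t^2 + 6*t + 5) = (t - 4)/(t + 1)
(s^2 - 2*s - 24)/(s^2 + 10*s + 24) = (s - 6)/(s + 6)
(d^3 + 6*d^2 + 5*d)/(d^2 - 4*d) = (d^2 + 6*d + 5)/(d - 4)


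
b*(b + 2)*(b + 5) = b^3 + 7*b^2 + 10*b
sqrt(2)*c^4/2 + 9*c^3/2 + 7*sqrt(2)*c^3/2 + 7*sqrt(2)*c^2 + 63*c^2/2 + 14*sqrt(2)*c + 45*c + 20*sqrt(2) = (c + 5)*(c + sqrt(2)/2)*(c + 4*sqrt(2))*(sqrt(2)*c/2 + sqrt(2))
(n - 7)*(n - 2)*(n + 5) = n^3 - 4*n^2 - 31*n + 70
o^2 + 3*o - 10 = (o - 2)*(o + 5)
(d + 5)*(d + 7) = d^2 + 12*d + 35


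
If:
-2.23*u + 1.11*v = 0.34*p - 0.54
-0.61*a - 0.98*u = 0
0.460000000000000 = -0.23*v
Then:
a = -1.60655737704918*u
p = -6.55882352941176*u - 4.94117647058824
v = -2.00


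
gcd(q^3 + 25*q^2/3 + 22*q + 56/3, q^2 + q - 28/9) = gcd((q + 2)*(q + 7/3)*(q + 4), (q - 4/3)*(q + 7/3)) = q + 7/3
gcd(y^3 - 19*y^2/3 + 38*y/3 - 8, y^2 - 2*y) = y - 2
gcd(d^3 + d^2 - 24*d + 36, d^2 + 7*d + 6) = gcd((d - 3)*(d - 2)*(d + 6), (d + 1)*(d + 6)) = d + 6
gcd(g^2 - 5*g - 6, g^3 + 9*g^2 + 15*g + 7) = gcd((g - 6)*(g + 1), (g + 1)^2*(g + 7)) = g + 1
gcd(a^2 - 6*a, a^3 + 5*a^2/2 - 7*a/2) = a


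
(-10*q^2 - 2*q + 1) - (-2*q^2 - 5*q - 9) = -8*q^2 + 3*q + 10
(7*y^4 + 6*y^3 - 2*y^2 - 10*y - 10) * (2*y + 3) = 14*y^5 + 33*y^4 + 14*y^3 - 26*y^2 - 50*y - 30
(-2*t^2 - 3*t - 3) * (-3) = 6*t^2 + 9*t + 9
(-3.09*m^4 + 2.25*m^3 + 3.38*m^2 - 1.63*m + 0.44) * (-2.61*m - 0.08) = 8.0649*m^5 - 5.6253*m^4 - 9.0018*m^3 + 3.9839*m^2 - 1.018*m - 0.0352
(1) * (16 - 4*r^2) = 16 - 4*r^2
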